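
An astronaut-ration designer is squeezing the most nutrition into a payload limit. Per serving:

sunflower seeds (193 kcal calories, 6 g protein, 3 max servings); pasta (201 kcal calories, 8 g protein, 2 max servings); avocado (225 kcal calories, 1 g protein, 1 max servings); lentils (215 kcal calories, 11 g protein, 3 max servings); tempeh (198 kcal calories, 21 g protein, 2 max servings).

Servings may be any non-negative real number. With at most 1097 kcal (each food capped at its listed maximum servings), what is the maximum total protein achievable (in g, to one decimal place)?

Protein per kcal: tempeh 0.1061, lentils 0.05116, pasta 0.0398, sunflower seeds 0.03109, avocado 0.004444.
Take 2 servings of tempeh: uses 396 kcal, +42.0 g protein (running total 42.0 g).
Take 3 servings of lentils: uses 645 kcal, +33.0 g protein (running total 75.0 g).
Take 0.2786 servings of pasta: uses 56 kcal, +2.2 g protein (running total 77.2 g).
Filling greedily by protein-per-kcal is optimal for one linear limit, giving 77.2 g.

77.2 g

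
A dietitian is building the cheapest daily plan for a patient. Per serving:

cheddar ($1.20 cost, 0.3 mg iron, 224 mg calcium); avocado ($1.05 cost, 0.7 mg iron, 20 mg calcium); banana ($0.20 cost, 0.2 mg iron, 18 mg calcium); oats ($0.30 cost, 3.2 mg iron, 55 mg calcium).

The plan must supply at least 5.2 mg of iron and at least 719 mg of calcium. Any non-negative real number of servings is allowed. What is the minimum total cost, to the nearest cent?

Minimising a linear cost over {iron ≥ 5.2, calcium ≥ 719, servings ≥ 0} — the optimum is at a vertex, using one or two foods.
cheddar only: max(5.2/0.3, 719/224) = 17.33 servings → $20.80.
avocado only: max(5.2/0.7, 719/20) = 35.95 servings → $37.75.
banana only: max(5.2/0.2, 719/18) = 39.94 servings → $7.99.
oats only: max(5.2/3.2, 719/55) = 13.07 servings → $3.92.
cheddar + avocado with both tight: 2.648 servings and 6.294 servings → $9.79.
cheddar + banana with both tight: 1.274 servings and 24.09 servings → $6.35.
cheddar + oats with both tight: 2.877 servings and 1.355 servings → $3.86.
avocado + banana with both targets exact would need a negative amount; discard.
avocado + oats: the both-tight solution has a negative serving — not a feasible corner.
banana + oats with both targets exact would need a negative amount; discard.
So the least-cost plan costs $3.86.

$3.86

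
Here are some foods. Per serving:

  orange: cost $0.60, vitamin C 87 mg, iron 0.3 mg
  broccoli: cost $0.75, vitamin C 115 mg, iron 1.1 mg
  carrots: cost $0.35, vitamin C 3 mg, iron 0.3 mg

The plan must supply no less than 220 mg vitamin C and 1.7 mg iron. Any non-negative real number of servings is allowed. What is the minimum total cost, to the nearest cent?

$1.43

orange only: max(220/87, 1.7/0.3) = 5.667 servings → $3.40.
broccoli only: max(220/115, 1.7/1.1) = 1.913 servings → $1.43.
carrots only: max(220/3, 1.7/0.3) = 73.33 servings → $25.67.
orange + broccoli with both tight: 0.7598 servings and 1.338 servings → $1.46.
orange + carrots with both tight: 2.417 servings and 3.25 servings → $2.59.
broccoli + carrots with both targets exact would need a negative amount; discard.
The minimum over all feasible corners is $1.43.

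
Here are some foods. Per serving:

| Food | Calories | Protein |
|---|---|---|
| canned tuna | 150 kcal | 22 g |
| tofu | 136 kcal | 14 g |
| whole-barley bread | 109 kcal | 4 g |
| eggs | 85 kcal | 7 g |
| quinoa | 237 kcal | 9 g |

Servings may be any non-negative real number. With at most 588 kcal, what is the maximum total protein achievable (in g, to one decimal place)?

Protein per kcal: canned tuna 0.1467, tofu 0.1029, eggs 0.08235, quinoa 0.03797, whole-barley bread 0.0367.
With no serving limits, spend the whole calories allowance on canned tuna: 588 kcal / 150 kcal × 22 g = 86.2 g.

86.2 g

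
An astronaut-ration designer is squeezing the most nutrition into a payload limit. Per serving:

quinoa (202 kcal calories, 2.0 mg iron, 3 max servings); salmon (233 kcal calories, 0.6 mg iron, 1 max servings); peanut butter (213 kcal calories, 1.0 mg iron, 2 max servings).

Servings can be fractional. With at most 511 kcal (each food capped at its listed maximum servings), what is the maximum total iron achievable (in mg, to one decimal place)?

Iron per kcal: quinoa 0.009901, peanut butter 0.004695, salmon 0.002575.
Take 2.53 servings of quinoa: uses 511 kcal, +5.1 mg iron (running total 5.1 mg).
Greedy by best ratio exhausts the calories allowance optimally: 5.1 mg.

5.1 mg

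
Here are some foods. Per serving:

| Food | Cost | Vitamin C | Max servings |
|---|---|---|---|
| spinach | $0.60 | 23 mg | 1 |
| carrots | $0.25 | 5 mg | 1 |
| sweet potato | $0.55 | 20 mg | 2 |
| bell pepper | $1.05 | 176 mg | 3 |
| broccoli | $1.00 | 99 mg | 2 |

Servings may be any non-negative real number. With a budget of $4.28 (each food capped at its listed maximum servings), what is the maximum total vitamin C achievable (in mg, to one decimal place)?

Vitamin C per dollar: bell pepper 167.6, broccoli 99, spinach 38.33, sweet potato 36.36, carrots 20.
Take 3 servings of bell pepper: spends $3.15, +528.0 mg vitamin C (running total 528.0 mg).
Take 1.13 servings of broccoli: spends $1.13, +111.9 mg vitamin C (running total 639.9 mg).
Greedy by best ratio exhausts the cost allowance optimally: 639.9 mg.

639.9 mg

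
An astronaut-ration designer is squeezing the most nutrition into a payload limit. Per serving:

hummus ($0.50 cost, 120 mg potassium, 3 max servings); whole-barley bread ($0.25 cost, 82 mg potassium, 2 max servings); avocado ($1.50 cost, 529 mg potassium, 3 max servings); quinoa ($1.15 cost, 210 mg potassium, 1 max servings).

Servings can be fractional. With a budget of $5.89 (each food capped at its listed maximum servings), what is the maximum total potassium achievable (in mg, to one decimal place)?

Potassium per dollar: avocado 352.7, whole-barley bread 328, hummus 240, quinoa 182.6.
Take 3 servings of avocado: spends $4.50, +1587.0 mg potassium (running total 1587.0 mg).
Take 2 servings of whole-barley bread: spends $0.50, +164.0 mg potassium (running total 1751.0 mg).
Take 1.78 servings of hummus: spends $0.89, +213.6 mg potassium (running total 1964.6 mg).
Filling greedily by potassium-per-dollar is optimal for one linear limit, giving 1964.6 mg.

1964.6 mg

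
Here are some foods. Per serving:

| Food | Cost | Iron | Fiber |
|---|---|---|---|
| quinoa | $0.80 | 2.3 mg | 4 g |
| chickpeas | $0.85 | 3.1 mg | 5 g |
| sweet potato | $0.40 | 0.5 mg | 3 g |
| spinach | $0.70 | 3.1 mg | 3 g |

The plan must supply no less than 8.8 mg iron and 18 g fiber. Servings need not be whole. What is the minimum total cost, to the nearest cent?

$2.87

Compare the cost at each extreme point of the feasible region.
quinoa only: max(8.8/2.3, 18/4) = 4.5 servings → $3.60.
chickpeas only: max(8.8/3.1, 18/5) = 3.6 servings → $3.06.
sweet potato only: max(8.8/0.5, 18/3) = 17.6 servings → $7.04.
spinach only: max(8.8/3.1, 18/3) = 6 servings → $4.20.
quinoa + chickpeas with both targets exact would need a negative amount; discard.
quinoa + sweet potato with both tight: 3.551 servings and 1.265 servings → $3.35.
quinoa + spinach with both targets exact would need a negative amount; discard.
chickpeas + sweet potato with both tight: 2.559 servings and 1.735 servings → $2.87.
chickpeas + spinach: intersection lies outside the first quadrant.
sweet potato + spinach with both tight: 3.769 servings and 2.231 servings → $3.07.
So the least-cost plan costs $2.87.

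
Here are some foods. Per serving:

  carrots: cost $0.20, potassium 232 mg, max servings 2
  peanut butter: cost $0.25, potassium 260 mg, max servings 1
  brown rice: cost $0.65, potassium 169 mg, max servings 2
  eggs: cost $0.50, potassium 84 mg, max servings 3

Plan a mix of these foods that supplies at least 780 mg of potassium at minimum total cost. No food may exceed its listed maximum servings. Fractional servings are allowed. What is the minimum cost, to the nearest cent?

Cost per mg of potassium: carrots $0.0009, peanut butter $0.0010, brown rice $0.0038, eggs $0.0060.
Take 2 servings of carrots: +464.0 mg potassium for $0.40 (total $0.40, still need 316.0 mg).
Take 1 serving of peanut butter: +260.0 mg potassium for $0.25 (total $0.65, still need 56.0 mg).
Take 0.3314 servings of brown rice: +56.0 mg potassium for $0.22 (total $0.87, still need 0.0 mg).
Greedy by cheapest-per-mg is optimal for a single linear constraint, so the minimum cost is $0.87.

$0.87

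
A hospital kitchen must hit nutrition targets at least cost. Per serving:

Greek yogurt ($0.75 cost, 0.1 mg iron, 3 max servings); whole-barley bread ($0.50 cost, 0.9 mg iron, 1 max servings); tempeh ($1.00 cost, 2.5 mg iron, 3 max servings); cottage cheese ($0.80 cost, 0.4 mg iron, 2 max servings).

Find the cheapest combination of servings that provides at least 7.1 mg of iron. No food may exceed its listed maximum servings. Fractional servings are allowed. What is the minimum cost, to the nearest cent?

Cost per mg of iron: tempeh $0.4000, whole-barley bread $0.5556, cottage cheese $2.0000, Greek yogurt $7.5000.
Take 2.84 servings of tempeh: +7.1 mg iron for $2.84 (total $2.84, still need 0.0 mg).
Filling from the cheapest source first is optimal under one linear minimum: $2.84.

$2.84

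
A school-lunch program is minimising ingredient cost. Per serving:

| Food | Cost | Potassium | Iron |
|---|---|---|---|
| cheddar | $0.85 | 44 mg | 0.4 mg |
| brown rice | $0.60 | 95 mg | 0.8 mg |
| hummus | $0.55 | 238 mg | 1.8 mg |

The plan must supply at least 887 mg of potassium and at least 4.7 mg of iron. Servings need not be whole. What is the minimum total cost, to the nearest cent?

Compare the cost at each extreme point of the feasible region.
cheddar only: max(887/44, 4.7/0.4) = 20.16 servings → $17.14.
brown rice only: max(887/95, 4.7/0.8) = 9.337 servings → $5.60.
hummus only: max(887/238, 4.7/1.8) = 3.727 servings → $2.05.
cheddar + brown rice with both targets exact would need a negative amount; discard.
cheddar + hummus with both targets exact would need a negative amount; discard.
brown rice + hummus: intersection lies outside the first quadrant.
Cheapest feasible corner: $2.05.

$2.05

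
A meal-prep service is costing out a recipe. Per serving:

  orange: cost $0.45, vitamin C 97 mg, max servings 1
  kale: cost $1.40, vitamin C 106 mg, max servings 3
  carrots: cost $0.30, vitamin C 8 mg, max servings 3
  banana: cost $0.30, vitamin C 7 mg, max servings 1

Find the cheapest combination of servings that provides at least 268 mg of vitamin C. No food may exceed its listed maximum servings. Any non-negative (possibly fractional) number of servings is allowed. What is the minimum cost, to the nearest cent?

Cost per mg of vitamin C: orange $0.0046, kale $0.0132, carrots $0.0375, banana $0.0429.
Take 1 serving of orange: +97.0 mg vitamin C for $0.45 (total $0.45, still need 171.0 mg).
Take 1.613 servings of kale: +171.0 mg vitamin C for $2.26 (total $2.71, still need 0.0 mg).
Filling from the cheapest source first is optimal under one linear minimum: $2.71.

$2.71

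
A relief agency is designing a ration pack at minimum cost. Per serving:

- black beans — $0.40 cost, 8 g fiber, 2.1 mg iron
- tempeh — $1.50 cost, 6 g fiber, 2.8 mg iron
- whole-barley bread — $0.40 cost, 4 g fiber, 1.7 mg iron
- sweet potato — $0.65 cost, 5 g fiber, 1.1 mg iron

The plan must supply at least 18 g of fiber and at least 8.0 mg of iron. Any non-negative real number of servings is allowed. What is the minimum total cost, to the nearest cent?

$1.52

Minimising a linear cost over {fiber ≥ 18, iron ≥ 8.0, servings ≥ 0} — the optimum is at a vertex, using one or two foods.
black beans only: max(18/8, 8.0/2.1) = 3.81 servings → $1.52.
tempeh only: max(18/6, 8.0/2.8) = 3 servings → $4.50.
whole-barley bread only: max(18/4, 8.0/1.7) = 4.706 servings → $1.88.
sweet potato only: max(18/5, 8.0/1.1) = 7.273 servings → $4.73.
black beans + tempeh with both tight: 0.2449 servings and 2.673 servings → $4.11.
black beans + whole-barley bread with both targets exact would need a negative amount; discard.
black beans + sweet potato with both targets exact would need a negative amount; discard.
tempeh + whole-barley bread with both tight: 1.4 servings and 2.4 servings → $3.06.
tempeh + sweet potato with both tight: 2.73 servings and 0.3243 servings → $4.31.
whole-barley bread + sweet potato with both targets exact would need a negative amount; discard.
Cheapest feasible corner: $1.52.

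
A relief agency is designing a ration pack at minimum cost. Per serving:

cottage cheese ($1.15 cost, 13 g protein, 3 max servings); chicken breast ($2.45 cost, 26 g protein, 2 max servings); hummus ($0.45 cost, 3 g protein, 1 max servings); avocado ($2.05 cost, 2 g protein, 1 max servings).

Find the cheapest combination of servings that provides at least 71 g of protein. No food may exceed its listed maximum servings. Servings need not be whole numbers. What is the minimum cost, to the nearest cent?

Cost per g of protein: cottage cheese $0.0885, chicken breast $0.0942, hummus $0.1500, avocado $1.0250.
Take 3 servings of cottage cheese: +39.0 g protein for $3.45 (total $3.45, still need 32.0 g).
Take 1.231 servings of chicken breast: +32.0 g protein for $3.02 (total $6.47, still need 0.0 g).
Greedy by cheapest-per-g is optimal for a single linear constraint, so the minimum cost is $6.47.

$6.47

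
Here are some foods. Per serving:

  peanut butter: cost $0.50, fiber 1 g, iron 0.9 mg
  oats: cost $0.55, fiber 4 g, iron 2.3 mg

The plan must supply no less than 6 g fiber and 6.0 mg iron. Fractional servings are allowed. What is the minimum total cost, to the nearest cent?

$1.43

With two linear requirements the optimum uses one or two foods; enumerate the corners.
peanut butter only: max(6/1, 6.0/0.9) = 6.667 servings → $3.33.
oats only: max(6/4, 6.0/2.3) = 2.609 servings → $1.43.
peanut butter + oats with both targets exact would need a negative amount; discard.
So the least-cost plan costs $1.43.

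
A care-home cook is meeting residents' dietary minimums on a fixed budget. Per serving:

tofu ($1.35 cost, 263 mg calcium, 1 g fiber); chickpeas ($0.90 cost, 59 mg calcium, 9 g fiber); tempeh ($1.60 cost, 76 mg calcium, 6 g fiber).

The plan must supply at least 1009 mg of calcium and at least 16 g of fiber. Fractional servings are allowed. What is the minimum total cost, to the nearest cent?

Two binding constraints pin down two serving amounts, so the optimal mix uses at most two foods. The candidates are each food alone (scaled to the tighter of calcium/fiber) and each pair with both constraints tight.
tofu only: max(1009/263, 16/1) = 16 servings → $21.60.
chickpeas only: max(1009/59, 16/9) = 17.1 servings → $15.39.
tempeh only: max(1009/76, 16/6) = 13.28 servings → $21.24.
tofu + chickpeas with both tight: 3.526 servings and 1.386 servings → $6.01.
tofu + tempeh with both tight: 3.221 servings and 2.13 servings → $7.76.
chickpeas + tempeh with both targets exact would need a negative amount; discard.
So the least-cost plan costs $6.01.

$6.01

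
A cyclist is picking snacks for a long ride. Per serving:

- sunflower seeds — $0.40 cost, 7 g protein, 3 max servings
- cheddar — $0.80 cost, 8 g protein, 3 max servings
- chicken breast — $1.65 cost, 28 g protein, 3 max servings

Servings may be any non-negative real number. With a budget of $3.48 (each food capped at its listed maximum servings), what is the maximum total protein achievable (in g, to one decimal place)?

59.7 g

Protein per dollar: sunflower seeds 17.5, chicken breast 16.97, cheddar 10.
Take 3 servings of sunflower seeds: spends $1.20, +21.0 g protein (running total 21.0 g).
Take 1.382 servings of chicken breast: spends $2.28, +38.7 g protein (running total 59.7 g).
Filling greedily by protein-per-dollar is optimal for one linear limit, giving 59.7 g.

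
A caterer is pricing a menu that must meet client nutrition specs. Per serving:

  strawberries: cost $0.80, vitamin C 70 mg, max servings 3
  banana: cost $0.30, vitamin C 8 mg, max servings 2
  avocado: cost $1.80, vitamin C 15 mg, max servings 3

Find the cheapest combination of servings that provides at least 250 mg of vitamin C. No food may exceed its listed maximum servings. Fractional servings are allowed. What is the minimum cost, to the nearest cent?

$5.88

Cost per mg of vitamin C: strawberries $0.0114, banana $0.0375, avocado $0.1200.
Take 3 servings of strawberries: +210.0 mg vitamin C for $2.40 (total $2.40, still need 40.0 mg).
Take 2 servings of banana: +16.0 mg vitamin C for $0.60 (total $3.00, still need 24.0 mg).
Take 1.6 servings of avocado: +24.0 mg vitamin C for $2.88 (total $5.88, still need 0.0 mg).
Filling from the cheapest source first is optimal under one linear minimum: $5.88.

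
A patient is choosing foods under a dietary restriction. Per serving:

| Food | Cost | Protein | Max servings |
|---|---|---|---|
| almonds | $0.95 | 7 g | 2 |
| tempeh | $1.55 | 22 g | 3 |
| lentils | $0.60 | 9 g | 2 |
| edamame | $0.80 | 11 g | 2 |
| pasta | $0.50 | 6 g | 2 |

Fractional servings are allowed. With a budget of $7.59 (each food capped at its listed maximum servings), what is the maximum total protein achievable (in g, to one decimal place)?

107.7 g

Protein per dollar: lentils 15, tempeh 14.19, edamame 13.75, pasta 12, almonds 7.368.
Take 2 servings of lentils: spends $1.20, +18.0 g protein (running total 18.0 g).
Take 3 servings of tempeh: spends $4.65, +66.0 g protein (running total 84.0 g).
Take 2 servings of edamame: spends $1.60, +22.0 g protein (running total 106.0 g).
Take 0.28 servings of pasta: spends $0.14, +1.7 g protein (running total 107.7 g).
Filling greedily by protein-per-dollar is optimal for one linear limit, giving 107.7 g.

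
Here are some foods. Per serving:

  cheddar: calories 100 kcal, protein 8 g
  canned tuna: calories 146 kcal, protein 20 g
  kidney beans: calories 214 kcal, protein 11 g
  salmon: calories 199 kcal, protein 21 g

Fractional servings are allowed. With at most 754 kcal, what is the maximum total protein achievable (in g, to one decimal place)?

103.3 g

Protein per kcal: canned tuna 0.137, salmon 0.1055, cheddar 0.08, kidney beans 0.0514.
With no serving limits, spend the whole calories allowance on canned tuna: 754 kcal / 146 kcal × 20 g = 103.3 g.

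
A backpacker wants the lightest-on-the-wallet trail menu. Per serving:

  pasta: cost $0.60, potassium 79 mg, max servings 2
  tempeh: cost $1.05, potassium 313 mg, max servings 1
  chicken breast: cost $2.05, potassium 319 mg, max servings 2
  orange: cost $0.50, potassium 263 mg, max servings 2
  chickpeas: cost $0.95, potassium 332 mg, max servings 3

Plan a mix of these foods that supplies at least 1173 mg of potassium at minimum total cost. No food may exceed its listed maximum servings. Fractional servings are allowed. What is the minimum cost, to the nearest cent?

$2.85

Cost per mg of potassium: orange $0.0019, chickpeas $0.0029, tempeh $0.0034, chicken breast $0.0064, pasta $0.0076.
Take 2 servings of orange: +526.0 mg potassium for $1.00 (total $1.00, still need 647.0 mg).
Take 1.949 servings of chickpeas: +647.0 mg potassium for $1.85 (total $2.85, still need 0.0 mg).
Greedy by cheapest-per-mg is optimal for a single linear constraint, so the minimum cost is $2.85.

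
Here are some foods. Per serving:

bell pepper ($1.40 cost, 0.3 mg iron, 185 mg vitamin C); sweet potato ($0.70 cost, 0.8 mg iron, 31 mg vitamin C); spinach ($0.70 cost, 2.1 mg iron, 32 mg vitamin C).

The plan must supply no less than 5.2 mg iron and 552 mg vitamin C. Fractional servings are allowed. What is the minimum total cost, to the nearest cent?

$5.14

At the optimum either one food covers both requirements or two foods hit both targets exactly; no other combination can be cheaper.
bell pepper only: max(5.2/0.3, 552/185) = 17.33 servings → $24.27.
sweet potato only: max(5.2/0.8, 552/31) = 17.81 servings → $12.46.
spinach only: max(5.2/2.1, 552/32) = 17.25 servings → $12.07.
bell pepper + sweet potato with both tight: 2.022 servings and 5.742 servings → $6.85.
bell pepper + spinach with both tight: 2.62 servings and 2.102 servings → $5.14.
sweet potato + spinach with both targets exact would need a negative amount; discard.
So the least-cost plan costs $5.14.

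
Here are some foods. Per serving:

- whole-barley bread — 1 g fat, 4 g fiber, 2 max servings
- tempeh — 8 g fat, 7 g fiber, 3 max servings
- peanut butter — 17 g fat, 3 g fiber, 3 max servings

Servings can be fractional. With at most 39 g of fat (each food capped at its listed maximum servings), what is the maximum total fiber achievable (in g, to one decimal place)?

Fiber per g fat: whole-barley bread 4, tempeh 0.875, peanut butter 0.1765.
Take 2 servings of whole-barley bread: uses 2 g fat, +8.0 g fiber (running total 8.0 g).
Take 3 servings of tempeh: uses 24 g fat, +21.0 g fiber (running total 29.0 g).
Take 0.7647 servings of peanut butter: uses 13 g fat, +2.3 g fiber (running total 31.3 g).
Filling greedily by fiber-per-g fat is optimal for one linear limit, giving 31.3 g.

31.3 g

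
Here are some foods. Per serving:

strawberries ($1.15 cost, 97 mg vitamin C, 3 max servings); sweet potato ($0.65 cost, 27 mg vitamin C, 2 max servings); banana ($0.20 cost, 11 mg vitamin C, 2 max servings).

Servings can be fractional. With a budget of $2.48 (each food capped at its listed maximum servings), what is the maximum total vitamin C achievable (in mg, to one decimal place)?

Vitamin C per dollar: strawberries 84.35, banana 55, sweet potato 41.54.
Take 2.157 servings of strawberries: spends $2.48, +209.2 mg vitamin C (running total 209.2 mg).
Greedy by best ratio exhausts the cost allowance optimally: 209.2 mg.

209.2 mg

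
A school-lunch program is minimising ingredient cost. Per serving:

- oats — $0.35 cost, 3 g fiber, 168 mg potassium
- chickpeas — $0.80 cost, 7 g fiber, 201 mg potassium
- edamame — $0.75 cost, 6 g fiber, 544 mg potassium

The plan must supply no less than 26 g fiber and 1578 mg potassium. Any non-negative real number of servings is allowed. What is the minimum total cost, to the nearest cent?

A basic optimal solution has at most two foods positive. Try each food alone and each pair with both targets met exactly.
oats only: max(26/3, 1578/168) = 9.393 servings → $3.29.
chickpeas only: max(26/7, 1578/201) = 7.851 servings → $6.28.
edamame only: max(26/6, 1578/544) = 4.333 servings → $3.25.
oats + chickpeas with both targets exact would need a negative amount; discard.
oats + edamame with both tight: 7.494 servings and 0.5865 servings → $3.06.
chickpeas + edamame with both tight: 1.797 servings and 2.237 servings → $3.12.
Cheapest feasible corner: $3.06.

$3.06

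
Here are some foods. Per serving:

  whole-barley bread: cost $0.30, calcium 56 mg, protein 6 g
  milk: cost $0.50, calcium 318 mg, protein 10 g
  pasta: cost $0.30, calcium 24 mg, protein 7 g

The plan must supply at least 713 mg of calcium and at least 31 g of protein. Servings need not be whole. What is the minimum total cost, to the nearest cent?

$1.48

The cheapest plan sits at a corner of the feasible region — with two constraints it uses at most two foods.
whole-barley bread only: max(713/56, 31/6) = 12.73 servings → $3.82.
milk only: max(713/318, 31/10) = 3.1 servings → $1.55.
pasta only: max(713/24, 31/7) = 29.71 servings → $8.91.
whole-barley bread + milk with both tight: 2.024 servings and 1.886 servings → $1.55.
whole-barley bread + pasta with both targets exact would need a negative amount; discard.
milk + pasta with both tight: 2.138 servings and 1.374 servings → $1.48.
Cheapest feasible corner: $1.48.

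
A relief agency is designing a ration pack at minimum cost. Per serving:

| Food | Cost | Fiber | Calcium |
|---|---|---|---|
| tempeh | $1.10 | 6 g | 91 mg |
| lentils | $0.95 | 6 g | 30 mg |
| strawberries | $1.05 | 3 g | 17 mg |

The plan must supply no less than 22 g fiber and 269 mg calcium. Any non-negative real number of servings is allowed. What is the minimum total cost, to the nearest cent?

tempeh only: max(22/6, 269/91) = 3.667 servings → $4.03.
lentils only: max(22/6, 269/30) = 8.967 servings → $8.52.
strawberries only: max(22/3, 269/17) = 15.82 servings → $16.61.
tempeh + lentils with both tight: 2.607 servings and 1.06 servings → $3.87.
tempeh + strawberries with both tight: 2.532 servings and 2.269 servings → $5.17.
lentils + strawberries: intersection lies outside the first quadrant.
Cheapest feasible corner: $3.87.

$3.87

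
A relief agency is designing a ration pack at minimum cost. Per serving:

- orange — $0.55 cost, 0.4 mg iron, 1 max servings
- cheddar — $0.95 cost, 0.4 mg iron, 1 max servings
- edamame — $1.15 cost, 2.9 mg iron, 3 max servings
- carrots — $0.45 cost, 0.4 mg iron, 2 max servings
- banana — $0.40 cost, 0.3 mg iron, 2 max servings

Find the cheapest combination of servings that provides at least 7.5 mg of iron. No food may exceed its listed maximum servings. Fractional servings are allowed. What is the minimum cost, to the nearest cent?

Cost per mg of iron: edamame $0.3966, carrots $1.1250, banana $1.3333, orange $1.3750, cheddar $2.3750.
Take 2.586 servings of edamame: +7.5 mg iron for $2.97 (total $2.97, still need 0.0 mg).
Greedy by cheapest-per-mg is optimal for a single linear constraint, so the minimum cost is $2.97.

$2.97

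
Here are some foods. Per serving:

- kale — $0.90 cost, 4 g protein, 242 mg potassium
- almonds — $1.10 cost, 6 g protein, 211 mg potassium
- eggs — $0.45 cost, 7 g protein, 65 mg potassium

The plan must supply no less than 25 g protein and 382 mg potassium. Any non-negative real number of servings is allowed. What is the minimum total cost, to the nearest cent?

$2.08

The cheapest plan sits at a corner of the feasible region — with two constraints it uses at most two foods.
kale only: max(25/4, 382/242) = 6.25 servings → $5.62.
almonds only: max(25/6, 382/211) = 4.167 servings → $4.58.
eggs only: max(25/7, 382/65) = 5.877 servings → $2.64.
kale + almonds: the both-tight solution has a negative serving — not a feasible corner.
kale + eggs with both tight: 0.7315 servings and 3.153 servings → $2.08.
almonds + eggs with both tight: 0.965 servings and 2.744 servings → $2.30.
So the least-cost plan costs $2.08.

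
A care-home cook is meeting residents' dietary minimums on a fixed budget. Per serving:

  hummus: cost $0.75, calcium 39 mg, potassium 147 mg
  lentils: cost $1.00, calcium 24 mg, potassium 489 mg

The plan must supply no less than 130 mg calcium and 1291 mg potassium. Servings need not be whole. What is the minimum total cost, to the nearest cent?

$3.58

With two linear requirements the optimum uses one or two foods; enumerate the corners.
hummus only: max(130/39, 1291/147) = 8.782 servings → $6.59.
lentils only: max(130/24, 1291/489) = 5.417 servings → $5.42.
hummus + lentils with both tight: 2.097 servings and 2.01 servings → $3.58.
Cheapest feasible corner: $3.58.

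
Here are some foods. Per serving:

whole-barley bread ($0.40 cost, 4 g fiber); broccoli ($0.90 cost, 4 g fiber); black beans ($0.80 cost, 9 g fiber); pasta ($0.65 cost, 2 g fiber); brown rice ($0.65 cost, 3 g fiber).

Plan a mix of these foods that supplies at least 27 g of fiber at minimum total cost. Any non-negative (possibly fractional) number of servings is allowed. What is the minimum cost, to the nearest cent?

Cost per g of fiber: black beans $0.0889, whole-barley bread $0.1000, brown rice $0.2167, broccoli $0.2250, pasta $0.3250.
With no serving limits, use only black beans: 27 g / 9 g = 3 servings × $0.80 = $2.40.

$2.40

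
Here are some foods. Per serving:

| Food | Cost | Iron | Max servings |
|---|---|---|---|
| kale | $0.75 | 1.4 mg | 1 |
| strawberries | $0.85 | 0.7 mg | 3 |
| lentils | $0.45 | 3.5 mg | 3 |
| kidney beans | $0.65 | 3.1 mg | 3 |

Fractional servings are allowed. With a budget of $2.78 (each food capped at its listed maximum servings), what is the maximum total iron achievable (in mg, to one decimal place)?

17.3 mg

Iron per dollar: lentils 7.778, kidney beans 4.769, kale 1.867, strawberries 0.8235.
Take 3 servings of lentils: spends $1.35, +10.5 mg iron (running total 10.5 mg).
Take 2.2 servings of kidney beans: spends $1.43, +6.8 mg iron (running total 17.3 mg).
Filling greedily by iron-per-dollar is optimal for one linear limit, giving 17.3 mg.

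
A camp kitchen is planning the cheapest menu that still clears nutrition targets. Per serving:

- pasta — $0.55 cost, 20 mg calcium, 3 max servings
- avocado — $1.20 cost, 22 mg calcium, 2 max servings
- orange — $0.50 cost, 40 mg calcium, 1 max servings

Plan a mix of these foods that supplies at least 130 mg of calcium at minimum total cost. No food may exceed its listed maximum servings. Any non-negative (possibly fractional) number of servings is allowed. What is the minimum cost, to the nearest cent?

Cost per mg of calcium: orange $0.0125, pasta $0.0275, avocado $0.0545.
Take 1 serving of orange: +40.0 mg calcium for $0.50 (total $0.50, still need 90.0 mg).
Take 3 servings of pasta: +60.0 mg calcium for $1.65 (total $2.15, still need 30.0 mg).
Take 1.364 servings of avocado: +30.0 mg calcium for $1.64 (total $3.79, still need 0.0 mg).
Filling from the cheapest source first is optimal under one linear minimum: $3.79.

$3.79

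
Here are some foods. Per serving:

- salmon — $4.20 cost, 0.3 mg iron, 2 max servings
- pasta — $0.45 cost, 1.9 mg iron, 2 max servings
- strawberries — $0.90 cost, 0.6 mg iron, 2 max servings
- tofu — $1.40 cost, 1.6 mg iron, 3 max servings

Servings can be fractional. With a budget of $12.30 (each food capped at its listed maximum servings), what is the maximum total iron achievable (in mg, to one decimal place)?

Iron per dollar: pasta 4.222, tofu 1.143, strawberries 0.6667, salmon 0.07143.
Take 2 servings of pasta: spends $0.90, +3.8 mg iron (running total 3.8 mg).
Take 3 servings of tofu: spends $4.20, +4.8 mg iron (running total 8.6 mg).
Take 2 servings of strawberries: spends $1.80, +1.2 mg iron (running total 9.8 mg).
Take 1.286 servings of salmon: spends $5.40, +0.4 mg iron (running total 10.2 mg).
Greedy by best ratio exhausts the cost allowance optimally: 10.2 mg.

10.2 mg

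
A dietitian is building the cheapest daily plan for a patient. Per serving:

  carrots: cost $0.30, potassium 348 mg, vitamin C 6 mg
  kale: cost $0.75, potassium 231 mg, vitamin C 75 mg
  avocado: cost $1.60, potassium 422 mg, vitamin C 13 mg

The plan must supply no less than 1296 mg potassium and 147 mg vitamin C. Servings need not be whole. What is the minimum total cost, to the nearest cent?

For a min-cost LP with two ≥-constraints, a basic feasible solution has at most two positive variables.
carrots only: max(1296/348, 147/6) = 24.5 servings → $7.35.
kale only: max(1296/231, 147/75) = 5.61 servings → $4.21.
avocado only: max(1296/422, 147/13) = 11.31 servings → $18.09.
carrots + kale with both tight: 2.559 servings and 1.755 servings → $2.08.
carrots + avocado: intersection lies outside the first quadrant.
kale + avocado with both tight: 1.577 servings and 2.208 servings → $4.72.
The minimum over all feasible corners is $2.08.

$2.08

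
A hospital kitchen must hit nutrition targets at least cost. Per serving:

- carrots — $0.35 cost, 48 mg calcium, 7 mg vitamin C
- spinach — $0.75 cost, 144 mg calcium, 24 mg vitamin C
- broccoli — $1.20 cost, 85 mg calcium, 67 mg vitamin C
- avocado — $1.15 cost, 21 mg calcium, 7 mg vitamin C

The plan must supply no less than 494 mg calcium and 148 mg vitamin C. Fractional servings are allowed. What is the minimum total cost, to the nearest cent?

carrots only: max(494/48, 148/7) = 21.14 servings → $7.40.
spinach only: max(494/144, 148/24) = 6.167 servings → $4.62.
broccoli only: max(494/85, 148/67) = 5.812 servings → $6.97.
avocado only: max(494/21, 148/7) = 23.52 servings → $27.05.
carrots + spinach: intersection lies outside the first quadrant.
carrots + broccoli with both tight: 7.828 servings and 1.391 servings → $4.41.
carrots + avocado with both tight: 1.852 servings and 19.29 servings → $22.83.
spinach + broccoli with both tight: 2.697 servings and 1.243 servings → $3.51.
spinach + avocado with both tight: 0.6944 servings and 18.76 servings → $22.10.
broccoli + avocado: intersection lies outside the first quadrant.
Cheapest feasible corner: $3.51.

$3.51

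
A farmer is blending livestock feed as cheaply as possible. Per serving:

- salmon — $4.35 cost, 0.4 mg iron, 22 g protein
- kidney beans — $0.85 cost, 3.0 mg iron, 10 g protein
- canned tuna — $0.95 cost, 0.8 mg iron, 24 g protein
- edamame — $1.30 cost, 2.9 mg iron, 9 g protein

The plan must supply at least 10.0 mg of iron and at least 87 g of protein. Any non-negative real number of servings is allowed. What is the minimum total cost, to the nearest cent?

$4.65

The cheapest plan sits at a corner of the feasible region — with two constraints it uses at most two foods.
salmon only: max(10.0/0.4, 87/22) = 25 servings → $108.75.
kidney beans only: max(10.0/3.0, 87/10) = 8.7 servings → $7.39.
canned tuna only: max(10.0/0.8, 87/24) = 12.5 servings → $11.88.
edamame only: max(10.0/2.9, 87/9) = 9.667 servings → $12.57.
salmon + kidney beans with both tight: 2.597 servings and 2.987 servings → $13.84.
salmon + canned tuna: the both-tight solution has a negative serving — not a feasible corner.
salmon + edamame with both tight: 2.696 servings and 3.076 servings → $15.73.
kidney beans + canned tuna with both tight: 2.663 servings and 2.516 servings → $4.65.
kidney beans + edamame: the both-tight solution has a negative serving — not a feasible corner.
canned tuna + edamame with both tight: 2.601 servings and 2.731 servings → $6.02.
The minimum over all feasible corners is $4.65.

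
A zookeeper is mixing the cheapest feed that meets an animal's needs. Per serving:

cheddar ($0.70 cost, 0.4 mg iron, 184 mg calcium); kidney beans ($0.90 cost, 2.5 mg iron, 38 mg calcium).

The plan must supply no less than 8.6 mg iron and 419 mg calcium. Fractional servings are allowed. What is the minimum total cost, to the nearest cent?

Compare the cost at each extreme point of the feasible region.
cheddar only: max(8.6/0.4, 419/184) = 21.5 servings → $15.05.
kidney beans only: max(8.6/2.5, 419/38) = 11.03 servings → $9.92.
cheddar + kidney beans with both tight: 1.62 servings and 3.181 servings → $4.00.
The minimum over all feasible corners is $4.00.

$4.00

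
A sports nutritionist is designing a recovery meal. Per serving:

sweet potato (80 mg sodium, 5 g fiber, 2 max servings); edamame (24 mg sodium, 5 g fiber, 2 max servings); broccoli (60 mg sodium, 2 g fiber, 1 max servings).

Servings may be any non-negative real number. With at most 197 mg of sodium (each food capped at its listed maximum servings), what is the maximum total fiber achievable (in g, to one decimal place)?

Fiber per mg sodium: edamame 0.2083, sweet potato 0.0625, broccoli 0.03333.
Take 2 servings of edamame: uses 48 mg sodium, +10.0 g fiber (running total 10.0 g).
Take 1.863 servings of sweet potato: uses 149 mg sodium, +9.3 g fiber (running total 19.3 g).
Filling greedily by fiber-per-mg sodium is optimal for one linear limit, giving 19.3 g.

19.3 g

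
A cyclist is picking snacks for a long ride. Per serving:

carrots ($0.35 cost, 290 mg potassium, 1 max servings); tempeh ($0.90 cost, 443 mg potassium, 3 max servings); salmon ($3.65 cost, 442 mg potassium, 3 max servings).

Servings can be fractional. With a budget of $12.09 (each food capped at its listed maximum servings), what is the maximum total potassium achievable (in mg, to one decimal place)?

Potassium per dollar: carrots 828.6, tempeh 492.2, salmon 121.1.
Take 1 serving of carrots: spends $0.35, +290.0 mg potassium (running total 290.0 mg).
Take 3 servings of tempeh: spends $2.70, +1329.0 mg potassium (running total 1619.0 mg).
Take 2.477 servings of salmon: spends $9.04, +1094.7 mg potassium (running total 2713.7 mg).
Greedy by best ratio exhausts the cost allowance optimally: 2713.7 mg.

2713.7 mg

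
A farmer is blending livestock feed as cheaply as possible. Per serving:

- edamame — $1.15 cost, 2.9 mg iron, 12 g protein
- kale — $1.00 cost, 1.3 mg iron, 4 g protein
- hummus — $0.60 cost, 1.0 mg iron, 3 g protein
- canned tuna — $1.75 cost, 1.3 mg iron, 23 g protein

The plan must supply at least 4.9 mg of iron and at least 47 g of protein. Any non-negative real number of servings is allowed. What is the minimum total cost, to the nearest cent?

$3.82

This is a tiny linear program; its minimum lies at a vertex of the feasible set. List the vertices and price them.
edamame only: max(4.9/2.9, 47/12) = 3.917 servings → $4.50.
kale only: max(4.9/1.3, 47/4) = 11.75 servings → $11.75.
hummus only: max(4.9/1.0, 47/3) = 15.67 servings → $9.40.
canned tuna only: max(4.9/1.3, 47/23) = 3.769 servings → $6.60.
edamame + kale: the both-tight solution has a negative serving — not a feasible corner.
edamame + hummus: intersection lies outside the first quadrant.
edamame + canned tuna with both tight: 1.01 servings and 1.517 servings → $3.82.
kale + hummus: the both-tight solution has a negative serving — not a feasible corner.
kale + canned tuna with both tight: 2.089 servings and 1.68 servings → $5.03.
hummus + canned tuna with both tight: 2.702 servings and 1.691 servings → $4.58.
Cheapest feasible corner: $3.82.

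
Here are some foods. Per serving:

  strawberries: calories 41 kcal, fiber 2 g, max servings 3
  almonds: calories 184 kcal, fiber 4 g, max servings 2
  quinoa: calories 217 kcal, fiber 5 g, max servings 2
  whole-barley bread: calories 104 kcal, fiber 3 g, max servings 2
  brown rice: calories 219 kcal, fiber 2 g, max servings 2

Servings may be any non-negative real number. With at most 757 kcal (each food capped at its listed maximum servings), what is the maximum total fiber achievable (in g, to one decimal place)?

Fiber per kcal: strawberries 0.04878, whole-barley bread 0.02885, quinoa 0.02304, almonds 0.02174, brown rice 0.009132.
Take 3 servings of strawberries: uses 123 kcal, +6.0 g fiber (running total 6.0 g).
Take 2 servings of whole-barley bread: uses 208 kcal, +6.0 g fiber (running total 12.0 g).
Take 1.963 servings of quinoa: uses 426 kcal, +9.8 g fiber (running total 21.8 g).
Filling greedily by fiber-per-kcal is optimal for one linear limit, giving 21.8 g.

21.8 g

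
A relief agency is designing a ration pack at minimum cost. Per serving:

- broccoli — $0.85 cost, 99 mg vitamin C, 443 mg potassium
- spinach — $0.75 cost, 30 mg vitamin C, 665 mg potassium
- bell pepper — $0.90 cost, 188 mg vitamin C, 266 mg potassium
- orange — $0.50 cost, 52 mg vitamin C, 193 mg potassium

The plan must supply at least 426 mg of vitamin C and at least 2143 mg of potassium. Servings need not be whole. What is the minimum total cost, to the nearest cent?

$3.54

The cheapest plan sits at a corner of the feasible region — with two constraints it uses at most two foods.
broccoli only: max(426/99, 2143/443) = 4.837 servings → $4.11.
spinach only: max(426/30, 2143/665) = 14.2 servings → $10.65.
bell pepper only: max(426/188, 2143/266) = 8.056 servings → $7.25.
orange only: max(426/52, 2143/193) = 11.1 servings → $5.55.
broccoli + spinach with both tight: 4.168 servings and 0.4461 servings → $3.88.
broccoli + bell pepper: the both-tight solution has a negative serving — not a feasible corner.
broccoli + orange: intersection lies outside the first quadrant.
spinach + bell pepper with both tight: 2.474 servings and 1.871 servings → $3.54.
spinach + orange with both tight: 1.015 servings and 7.607 servings → $4.56.
bell pepper + orange: the both-tight solution has a negative serving — not a feasible corner.
Cheapest feasible corner: $3.54.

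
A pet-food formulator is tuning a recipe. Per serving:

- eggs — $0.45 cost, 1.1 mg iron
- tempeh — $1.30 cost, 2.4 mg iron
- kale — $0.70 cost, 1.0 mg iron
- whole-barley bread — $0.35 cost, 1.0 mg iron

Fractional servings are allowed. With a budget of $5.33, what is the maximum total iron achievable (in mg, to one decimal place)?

Iron per dollar: whole-barley bread 2.857, eggs 2.444, tempeh 1.846, kale 1.429.
With no serving limits, spend the whole cost allowance on whole-barley bread: $5.33 / $0.35 × 1.0 mg = 15.2 mg.

15.2 mg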